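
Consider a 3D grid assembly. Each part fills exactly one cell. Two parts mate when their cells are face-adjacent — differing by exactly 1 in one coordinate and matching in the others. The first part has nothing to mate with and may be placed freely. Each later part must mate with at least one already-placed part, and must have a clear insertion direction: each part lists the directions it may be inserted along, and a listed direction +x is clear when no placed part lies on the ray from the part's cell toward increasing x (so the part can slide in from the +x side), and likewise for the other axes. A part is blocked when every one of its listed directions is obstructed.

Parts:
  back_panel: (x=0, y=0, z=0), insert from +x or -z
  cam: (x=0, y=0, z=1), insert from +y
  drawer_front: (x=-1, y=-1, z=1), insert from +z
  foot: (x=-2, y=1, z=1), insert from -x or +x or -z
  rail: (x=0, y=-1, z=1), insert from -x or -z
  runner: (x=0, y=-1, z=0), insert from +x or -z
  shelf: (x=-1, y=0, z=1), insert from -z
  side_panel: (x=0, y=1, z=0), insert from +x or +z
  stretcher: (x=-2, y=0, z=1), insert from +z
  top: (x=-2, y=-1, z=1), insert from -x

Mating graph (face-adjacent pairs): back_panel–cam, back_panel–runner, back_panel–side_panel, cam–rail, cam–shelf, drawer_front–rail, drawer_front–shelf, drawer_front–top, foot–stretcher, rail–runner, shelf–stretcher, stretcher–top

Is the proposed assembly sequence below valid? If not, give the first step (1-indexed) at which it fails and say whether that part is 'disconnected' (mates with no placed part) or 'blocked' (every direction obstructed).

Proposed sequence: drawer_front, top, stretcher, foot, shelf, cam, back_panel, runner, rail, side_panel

1. drawer_front@(-1, -1, 1) [+z clear] — {drawer_front}
2. top@(-2, -1, 1) [-x clear] — {drawer_front, top}
3. stretcher@(-2, 0, 1) [+z clear] — {drawer_front, stretcher, top}
4. foot@(-2, 1, 1) [-x clear] — {drawer_front, foot, stretcher, top}
5. shelf@(-1, 0, 1) [-z clear] — {drawer_front, foot, shelf, stretcher, top}
6. cam@(0, 0, 1) [+y clear] — {cam, drawer_front, foot, shelf, stretcher, top}
7. back_panel@(0, 0, 0) [+x clear] — {back_panel, cam, drawer_front, foot, shelf, stretcher, top}
8. runner@(0, -1, 0) [+x clear] — {back_panel, cam, drawer_front, foot, runner, shelf, stretcher, top}
9. rail@(0, -1, 1) — -x/-z all obstructed ⇒ blocked

Invalid at step 9 (blocked)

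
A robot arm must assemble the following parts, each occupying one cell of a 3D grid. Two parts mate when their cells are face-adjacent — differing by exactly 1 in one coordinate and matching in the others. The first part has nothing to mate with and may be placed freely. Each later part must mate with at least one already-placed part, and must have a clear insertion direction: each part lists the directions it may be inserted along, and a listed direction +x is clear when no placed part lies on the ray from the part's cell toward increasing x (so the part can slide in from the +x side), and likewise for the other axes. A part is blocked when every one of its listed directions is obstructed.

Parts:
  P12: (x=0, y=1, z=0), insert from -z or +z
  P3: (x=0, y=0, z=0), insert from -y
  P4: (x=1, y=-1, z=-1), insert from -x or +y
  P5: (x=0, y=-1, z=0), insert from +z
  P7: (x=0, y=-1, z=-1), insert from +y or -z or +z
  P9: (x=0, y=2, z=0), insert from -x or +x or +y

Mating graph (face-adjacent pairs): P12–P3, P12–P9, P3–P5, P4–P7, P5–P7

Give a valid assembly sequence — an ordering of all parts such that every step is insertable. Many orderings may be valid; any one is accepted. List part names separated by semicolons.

1. P3@(0, 0, 0) [-y clear] — {P3}
2. P5@(0, -1, 0) [+z clear] — {P3, P5}
3. P12@(0, 1, 0) [-z clear] — {P12, P3, P5}
4. P9@(0, 2, 0) [-x clear] — {P12, P3, P5, P9}
5. P7@(0, -1, -1) [+y clear] — {P12, P3, P5, P7, P9}
6. P4@(1, -1, -1) [+y clear] — {P12, P3, P4, P5, P7, P9}

P3; P5; P12; P9; P7; P4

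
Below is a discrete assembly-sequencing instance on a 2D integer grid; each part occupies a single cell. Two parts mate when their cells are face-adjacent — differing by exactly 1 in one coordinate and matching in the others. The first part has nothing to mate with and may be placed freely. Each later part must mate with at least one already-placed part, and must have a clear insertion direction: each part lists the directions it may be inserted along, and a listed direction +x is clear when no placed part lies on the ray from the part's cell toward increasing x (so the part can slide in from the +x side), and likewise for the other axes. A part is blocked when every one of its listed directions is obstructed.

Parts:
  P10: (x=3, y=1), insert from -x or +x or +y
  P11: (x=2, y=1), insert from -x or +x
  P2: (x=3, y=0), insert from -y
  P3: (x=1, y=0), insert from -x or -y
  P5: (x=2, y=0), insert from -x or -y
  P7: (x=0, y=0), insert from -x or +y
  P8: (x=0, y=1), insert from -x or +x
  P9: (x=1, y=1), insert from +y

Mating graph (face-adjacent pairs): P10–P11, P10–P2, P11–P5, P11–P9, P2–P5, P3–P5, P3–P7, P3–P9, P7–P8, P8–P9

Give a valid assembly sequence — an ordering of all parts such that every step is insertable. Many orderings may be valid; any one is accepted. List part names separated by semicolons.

P3; P5; P7; P2; P10; P11; P9; P8

1. P3@(1, 0) [-x clear] — {P3}
2. P5@(2, 0) [-y clear] — {P3, P5}
3. P7@(0, 0) [-x clear] — {P3, P5, P7}
4. P2@(3, 0) [-y clear] — {P2, P3, P5, P7}
5. P10@(3, 1) [-x clear] — {P10, P2, P3, P5, P7}
6. P11@(2, 1) [-x clear] — {P10, P11, P2, P3, P5, P7}
7. P9@(1, 1) [+y clear] — {P10, P11, P2, P3, P5, P7, P9}
8. P8@(0, 1) [-x clear] — {P10, P11, P2, P3, P5, P7, P8, P9}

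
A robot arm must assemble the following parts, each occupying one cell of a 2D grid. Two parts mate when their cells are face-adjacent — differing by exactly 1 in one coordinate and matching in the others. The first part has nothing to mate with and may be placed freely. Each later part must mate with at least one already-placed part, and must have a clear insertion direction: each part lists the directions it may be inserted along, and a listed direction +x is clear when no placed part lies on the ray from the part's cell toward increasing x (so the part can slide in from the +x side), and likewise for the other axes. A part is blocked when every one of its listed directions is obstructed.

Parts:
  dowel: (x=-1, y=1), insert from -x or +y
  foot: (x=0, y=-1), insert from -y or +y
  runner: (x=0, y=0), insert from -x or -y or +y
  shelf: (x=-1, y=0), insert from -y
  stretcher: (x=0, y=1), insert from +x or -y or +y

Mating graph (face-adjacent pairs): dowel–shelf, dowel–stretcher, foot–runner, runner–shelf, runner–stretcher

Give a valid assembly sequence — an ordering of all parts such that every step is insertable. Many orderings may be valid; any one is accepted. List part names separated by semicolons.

runner; foot; shelf; dowel; stretcher

1. runner@(0, 0) [-x clear] — {runner}
2. foot@(0, -1) [-y clear] — {foot, runner}
3. shelf@(-1, 0) [-y clear] — {foot, runner, shelf}
4. dowel@(-1, 1) [-x clear] — {dowel, foot, runner, shelf}
5. stretcher@(0, 1) [+x clear] — {dowel, foot, runner, shelf, stretcher}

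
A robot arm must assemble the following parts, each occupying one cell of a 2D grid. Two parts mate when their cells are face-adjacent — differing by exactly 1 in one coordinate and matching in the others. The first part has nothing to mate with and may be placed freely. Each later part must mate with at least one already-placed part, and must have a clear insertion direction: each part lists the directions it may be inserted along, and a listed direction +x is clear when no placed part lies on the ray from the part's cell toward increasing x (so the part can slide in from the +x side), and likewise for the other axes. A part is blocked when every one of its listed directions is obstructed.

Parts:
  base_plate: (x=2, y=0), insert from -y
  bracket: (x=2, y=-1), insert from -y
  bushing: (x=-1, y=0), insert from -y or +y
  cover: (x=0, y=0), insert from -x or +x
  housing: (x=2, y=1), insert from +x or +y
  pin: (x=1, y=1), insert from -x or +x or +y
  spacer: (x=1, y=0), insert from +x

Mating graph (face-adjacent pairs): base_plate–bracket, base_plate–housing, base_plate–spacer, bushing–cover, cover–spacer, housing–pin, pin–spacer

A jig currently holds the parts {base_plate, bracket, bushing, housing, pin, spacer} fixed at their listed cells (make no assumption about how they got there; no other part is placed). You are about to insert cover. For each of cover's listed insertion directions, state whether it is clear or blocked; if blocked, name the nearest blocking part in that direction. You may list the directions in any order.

+x: blocked by spacer; -x: blocked by bushing

-x: nearest on ray is bushing@(-1, 0) ⇒ blocked
+x: nearest on ray is spacer@(1, 0) ⇒ blocked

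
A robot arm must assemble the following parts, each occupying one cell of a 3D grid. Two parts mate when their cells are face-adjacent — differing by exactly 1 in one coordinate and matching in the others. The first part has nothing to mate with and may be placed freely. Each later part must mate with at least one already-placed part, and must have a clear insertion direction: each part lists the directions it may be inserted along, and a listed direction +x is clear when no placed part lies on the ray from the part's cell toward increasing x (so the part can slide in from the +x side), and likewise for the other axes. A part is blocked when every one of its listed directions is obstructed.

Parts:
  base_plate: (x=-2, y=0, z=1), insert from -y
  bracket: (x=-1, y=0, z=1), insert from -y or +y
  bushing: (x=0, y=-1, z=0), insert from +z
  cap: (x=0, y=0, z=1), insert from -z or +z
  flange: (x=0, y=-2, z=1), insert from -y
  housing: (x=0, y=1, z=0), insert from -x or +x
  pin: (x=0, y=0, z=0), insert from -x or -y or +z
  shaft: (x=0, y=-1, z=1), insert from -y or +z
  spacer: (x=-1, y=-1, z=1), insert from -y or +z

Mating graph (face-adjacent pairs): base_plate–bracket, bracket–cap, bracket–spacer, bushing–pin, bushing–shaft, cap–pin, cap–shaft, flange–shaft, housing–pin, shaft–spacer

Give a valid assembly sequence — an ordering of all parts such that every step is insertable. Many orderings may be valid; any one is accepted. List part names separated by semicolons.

base_plate; bracket; spacer; cap; pin; bushing; shaft; flange; housing

1. base_plate@(-2, 0, 1) [-y clear] — {base_plate}
2. bracket@(-1, 0, 1) [-y clear] — {base_plate, bracket}
3. spacer@(-1, -1, 1) [-y clear] — {base_plate, bracket, spacer}
4. cap@(0, 0, 1) [-z clear] — {base_plate, bracket, cap, spacer}
5. pin@(0, 0, 0) [-x clear] — {base_plate, bracket, cap, pin, spacer}
6. bushing@(0, -1, 0) [+z clear] — {base_plate, bracket, bushing, cap, pin, spacer}
7. shaft@(0, -1, 1) [-y clear] — {base_plate, bracket, bushing, cap, pin, shaft, spacer}
8. flange@(0, -2, 1) [-y clear] — {base_plate, bracket, bushing, cap, flange, pin, shaft, spacer}
9. housing@(0, 1, 0) [-x clear] — {base_plate, bracket, bushing, cap, flange, housing, pin, shaft, spacer}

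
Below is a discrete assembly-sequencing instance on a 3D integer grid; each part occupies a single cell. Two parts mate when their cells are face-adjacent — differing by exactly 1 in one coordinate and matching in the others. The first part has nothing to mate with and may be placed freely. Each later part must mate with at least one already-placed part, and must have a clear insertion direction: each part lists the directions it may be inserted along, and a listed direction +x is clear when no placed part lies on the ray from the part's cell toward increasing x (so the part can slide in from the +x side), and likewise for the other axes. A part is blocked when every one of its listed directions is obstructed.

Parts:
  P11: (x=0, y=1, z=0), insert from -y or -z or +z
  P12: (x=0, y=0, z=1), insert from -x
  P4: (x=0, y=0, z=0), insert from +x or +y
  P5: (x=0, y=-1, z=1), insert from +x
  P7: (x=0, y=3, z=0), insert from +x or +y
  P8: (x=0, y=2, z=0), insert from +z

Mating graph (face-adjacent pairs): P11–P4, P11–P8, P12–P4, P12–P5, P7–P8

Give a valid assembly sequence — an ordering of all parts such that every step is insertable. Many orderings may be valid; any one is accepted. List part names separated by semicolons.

1. P12@(0, 0, 1) [-x clear] — {P12}
2. P4@(0, 0, 0) [+x clear] — {P12, P4}
3. P5@(0, -1, 1) [+x clear] — {P12, P4, P5}
4. P11@(0, 1, 0) [-z clear] — {P11, P12, P4, P5}
5. P8@(0, 2, 0) [+z clear] — {P11, P12, P4, P5, P8}
6. P7@(0, 3, 0) [+x clear] — {P11, P12, P4, P5, P7, P8}

P12; P4; P5; P11; P8; P7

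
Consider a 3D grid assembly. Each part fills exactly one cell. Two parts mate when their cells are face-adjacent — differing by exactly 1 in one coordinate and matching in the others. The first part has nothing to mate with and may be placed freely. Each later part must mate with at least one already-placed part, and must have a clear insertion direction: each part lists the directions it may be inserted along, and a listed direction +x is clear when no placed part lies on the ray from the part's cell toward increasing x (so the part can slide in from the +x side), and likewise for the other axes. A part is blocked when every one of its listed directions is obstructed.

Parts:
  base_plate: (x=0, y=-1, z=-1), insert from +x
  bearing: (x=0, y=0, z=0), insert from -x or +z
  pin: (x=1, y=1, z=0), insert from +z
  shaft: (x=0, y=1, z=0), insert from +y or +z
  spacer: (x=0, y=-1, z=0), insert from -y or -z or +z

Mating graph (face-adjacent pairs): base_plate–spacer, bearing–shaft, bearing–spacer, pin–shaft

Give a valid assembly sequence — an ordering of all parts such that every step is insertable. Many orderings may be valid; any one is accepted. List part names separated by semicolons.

pin; shaft; bearing; spacer; base_plate

1. pin@(1, 1, 0) [+z clear] — {pin}
2. shaft@(0, 1, 0) [+y clear] — {pin, shaft}
3. bearing@(0, 0, 0) [-x clear] — {bearing, pin, shaft}
4. spacer@(0, -1, 0) [-y clear] — {bearing, pin, shaft, spacer}
5. base_plate@(0, -1, -1) [+x clear] — {base_plate, bearing, pin, shaft, spacer}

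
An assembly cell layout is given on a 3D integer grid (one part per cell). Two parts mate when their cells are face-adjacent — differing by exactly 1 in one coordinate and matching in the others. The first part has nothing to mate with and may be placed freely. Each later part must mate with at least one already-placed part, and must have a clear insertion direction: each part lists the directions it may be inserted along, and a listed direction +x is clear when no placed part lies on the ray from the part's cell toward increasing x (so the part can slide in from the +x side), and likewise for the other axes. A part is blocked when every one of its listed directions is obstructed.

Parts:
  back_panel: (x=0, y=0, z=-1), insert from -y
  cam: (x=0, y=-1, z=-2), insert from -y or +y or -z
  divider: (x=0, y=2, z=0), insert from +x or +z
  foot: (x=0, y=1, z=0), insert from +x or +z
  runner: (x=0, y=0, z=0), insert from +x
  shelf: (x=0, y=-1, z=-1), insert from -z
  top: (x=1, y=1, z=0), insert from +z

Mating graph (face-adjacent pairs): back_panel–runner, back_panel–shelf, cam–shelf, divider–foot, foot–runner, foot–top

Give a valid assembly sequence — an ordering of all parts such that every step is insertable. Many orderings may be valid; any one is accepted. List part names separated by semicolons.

foot; runner; back_panel; divider; top; shelf; cam

1. foot@(0, 1, 0) [+x clear] — {foot}
2. runner@(0, 0, 0) [+x clear] — {foot, runner}
3. back_panel@(0, 0, -1) [-y clear] — {back_panel, foot, runner}
4. divider@(0, 2, 0) [+x clear] — {back_panel, divider, foot, runner}
5. top@(1, 1, 0) [+z clear] — {back_panel, divider, foot, runner, top}
6. shelf@(0, -1, -1) [-z clear] — {back_panel, divider, foot, runner, shelf, top}
7. cam@(0, -1, -2) [-y clear] — {back_panel, cam, divider, foot, runner, shelf, top}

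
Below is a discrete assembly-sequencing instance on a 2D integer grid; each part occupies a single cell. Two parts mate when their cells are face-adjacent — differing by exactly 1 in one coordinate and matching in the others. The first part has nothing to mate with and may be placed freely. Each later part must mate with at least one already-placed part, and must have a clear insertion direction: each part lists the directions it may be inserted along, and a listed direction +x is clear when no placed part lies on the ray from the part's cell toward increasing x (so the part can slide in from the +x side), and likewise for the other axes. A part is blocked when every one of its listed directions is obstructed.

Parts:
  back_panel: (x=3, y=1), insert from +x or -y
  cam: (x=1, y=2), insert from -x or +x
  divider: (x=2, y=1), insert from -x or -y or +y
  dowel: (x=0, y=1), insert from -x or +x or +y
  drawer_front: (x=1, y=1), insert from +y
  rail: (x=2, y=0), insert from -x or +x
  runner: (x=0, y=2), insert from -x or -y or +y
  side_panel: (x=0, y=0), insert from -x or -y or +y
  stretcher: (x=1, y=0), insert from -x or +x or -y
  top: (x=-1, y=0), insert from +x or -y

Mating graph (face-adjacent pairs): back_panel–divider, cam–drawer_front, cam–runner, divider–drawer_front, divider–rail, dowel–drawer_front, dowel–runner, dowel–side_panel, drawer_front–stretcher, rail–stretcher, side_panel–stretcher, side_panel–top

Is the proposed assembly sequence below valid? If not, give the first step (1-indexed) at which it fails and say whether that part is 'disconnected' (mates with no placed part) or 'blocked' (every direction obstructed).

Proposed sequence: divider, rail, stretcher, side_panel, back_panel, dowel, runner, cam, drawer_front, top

Invalid at step 9 (blocked)

1. divider@(2, 1) [-x clear] — {divider}
2. rail@(2, 0) [-x clear] — {divider, rail}
3. stretcher@(1, 0) [-x clear] — {divider, rail, stretcher}
4. side_panel@(0, 0) [-x clear] — {divider, rail, side_panel, stretcher}
5. back_panel@(3, 1) [+x clear] — {back_panel, divider, rail, side_panel, stretcher}
6. dowel@(0, 1) [-x clear] — {back_panel, divider, dowel, rail, side_panel, stretcher}
7. runner@(0, 2) [-x clear] — {back_panel, divider, dowel, rail, runner, side_panel, stretcher}
8. cam@(1, 2) [+x clear] — {back_panel, cam, divider, dowel, rail, runner, side_panel, stretcher}
9. drawer_front@(1, 1) — +y all obstructed ⇒ blocked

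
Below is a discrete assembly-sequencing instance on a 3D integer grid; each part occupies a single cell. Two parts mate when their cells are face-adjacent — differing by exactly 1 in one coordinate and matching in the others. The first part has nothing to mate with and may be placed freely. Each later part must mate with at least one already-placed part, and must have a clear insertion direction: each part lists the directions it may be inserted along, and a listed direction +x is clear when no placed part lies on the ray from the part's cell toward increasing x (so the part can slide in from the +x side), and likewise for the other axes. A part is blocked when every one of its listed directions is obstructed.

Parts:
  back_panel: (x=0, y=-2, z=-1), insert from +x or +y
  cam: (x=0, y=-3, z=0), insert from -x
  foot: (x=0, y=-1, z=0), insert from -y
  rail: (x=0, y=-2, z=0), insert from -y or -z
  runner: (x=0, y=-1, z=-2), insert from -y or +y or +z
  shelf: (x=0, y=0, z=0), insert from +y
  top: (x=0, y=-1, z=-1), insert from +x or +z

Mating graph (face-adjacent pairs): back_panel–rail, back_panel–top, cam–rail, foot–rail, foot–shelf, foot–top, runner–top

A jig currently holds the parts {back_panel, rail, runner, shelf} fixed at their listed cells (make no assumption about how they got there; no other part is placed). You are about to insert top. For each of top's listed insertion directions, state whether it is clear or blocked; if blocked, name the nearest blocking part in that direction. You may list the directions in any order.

+x: ray from top(0, -1, -1) has no placed part ⇒ clear
+z: ray from top(0, -1, -1) has no placed part ⇒ clear

+x: clear; +z: clear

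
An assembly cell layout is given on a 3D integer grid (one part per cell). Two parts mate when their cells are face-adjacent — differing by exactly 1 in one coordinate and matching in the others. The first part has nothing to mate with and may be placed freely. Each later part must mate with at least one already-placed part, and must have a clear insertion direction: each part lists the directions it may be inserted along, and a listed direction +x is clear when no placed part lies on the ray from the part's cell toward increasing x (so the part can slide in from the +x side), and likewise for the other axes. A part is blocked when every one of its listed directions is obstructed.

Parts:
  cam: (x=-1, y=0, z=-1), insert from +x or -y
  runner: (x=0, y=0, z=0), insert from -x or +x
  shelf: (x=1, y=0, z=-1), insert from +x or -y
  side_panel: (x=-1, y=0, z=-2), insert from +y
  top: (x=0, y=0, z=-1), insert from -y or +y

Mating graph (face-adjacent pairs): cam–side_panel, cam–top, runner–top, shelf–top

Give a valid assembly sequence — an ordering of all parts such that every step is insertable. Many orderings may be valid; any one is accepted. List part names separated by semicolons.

1. shelf@(1, 0, -1) [+x clear] — {shelf}
2. top@(0, 0, -1) [-y clear] — {shelf, top}
3. runner@(0, 0, 0) [-x clear] — {runner, shelf, top}
4. cam@(-1, 0, -1) [-y clear] — {cam, runner, shelf, top}
5. side_panel@(-1, 0, -2) [+y clear] — {cam, runner, shelf, side_panel, top}

shelf; top; runner; cam; side_panel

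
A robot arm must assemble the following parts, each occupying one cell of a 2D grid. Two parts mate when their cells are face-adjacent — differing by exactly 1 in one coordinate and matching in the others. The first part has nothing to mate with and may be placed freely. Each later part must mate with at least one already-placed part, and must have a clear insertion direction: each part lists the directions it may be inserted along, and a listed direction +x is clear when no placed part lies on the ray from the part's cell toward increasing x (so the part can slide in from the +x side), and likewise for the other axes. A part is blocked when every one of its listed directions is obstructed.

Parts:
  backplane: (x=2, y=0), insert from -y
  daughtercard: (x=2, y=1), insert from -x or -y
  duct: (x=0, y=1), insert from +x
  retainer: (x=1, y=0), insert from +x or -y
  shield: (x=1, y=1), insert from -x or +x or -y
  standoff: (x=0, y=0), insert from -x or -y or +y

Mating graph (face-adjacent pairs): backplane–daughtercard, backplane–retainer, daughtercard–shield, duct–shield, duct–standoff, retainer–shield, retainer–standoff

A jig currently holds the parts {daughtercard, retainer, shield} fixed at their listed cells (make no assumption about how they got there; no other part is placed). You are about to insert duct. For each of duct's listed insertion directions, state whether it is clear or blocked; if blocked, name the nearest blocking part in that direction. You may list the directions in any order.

+x: nearest on ray is shield@(1, 1) ⇒ blocked

+x: blocked by shield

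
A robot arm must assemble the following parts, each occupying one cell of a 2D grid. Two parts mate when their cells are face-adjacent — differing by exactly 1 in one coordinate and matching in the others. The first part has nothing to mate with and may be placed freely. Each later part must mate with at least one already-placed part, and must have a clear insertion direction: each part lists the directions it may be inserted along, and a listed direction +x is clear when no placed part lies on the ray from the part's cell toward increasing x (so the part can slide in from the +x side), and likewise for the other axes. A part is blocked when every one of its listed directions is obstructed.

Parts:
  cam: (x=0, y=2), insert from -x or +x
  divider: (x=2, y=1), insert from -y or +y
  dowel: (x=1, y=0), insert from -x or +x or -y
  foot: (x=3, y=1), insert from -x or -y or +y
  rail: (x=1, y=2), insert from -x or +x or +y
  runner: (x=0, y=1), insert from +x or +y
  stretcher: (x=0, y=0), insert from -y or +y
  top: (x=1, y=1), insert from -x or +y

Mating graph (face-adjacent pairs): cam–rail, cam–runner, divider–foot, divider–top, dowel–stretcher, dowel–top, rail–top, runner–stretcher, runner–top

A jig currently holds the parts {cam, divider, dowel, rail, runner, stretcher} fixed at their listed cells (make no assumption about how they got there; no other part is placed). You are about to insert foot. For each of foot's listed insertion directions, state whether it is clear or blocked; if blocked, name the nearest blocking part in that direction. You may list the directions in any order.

+y: clear; -x: blocked by divider; -y: clear

-x: nearest on ray is divider@(2, 1) ⇒ blocked
-y: ray from foot(3, 1) has no placed part ⇒ clear
+y: ray from foot(3, 1) has no placed part ⇒ clear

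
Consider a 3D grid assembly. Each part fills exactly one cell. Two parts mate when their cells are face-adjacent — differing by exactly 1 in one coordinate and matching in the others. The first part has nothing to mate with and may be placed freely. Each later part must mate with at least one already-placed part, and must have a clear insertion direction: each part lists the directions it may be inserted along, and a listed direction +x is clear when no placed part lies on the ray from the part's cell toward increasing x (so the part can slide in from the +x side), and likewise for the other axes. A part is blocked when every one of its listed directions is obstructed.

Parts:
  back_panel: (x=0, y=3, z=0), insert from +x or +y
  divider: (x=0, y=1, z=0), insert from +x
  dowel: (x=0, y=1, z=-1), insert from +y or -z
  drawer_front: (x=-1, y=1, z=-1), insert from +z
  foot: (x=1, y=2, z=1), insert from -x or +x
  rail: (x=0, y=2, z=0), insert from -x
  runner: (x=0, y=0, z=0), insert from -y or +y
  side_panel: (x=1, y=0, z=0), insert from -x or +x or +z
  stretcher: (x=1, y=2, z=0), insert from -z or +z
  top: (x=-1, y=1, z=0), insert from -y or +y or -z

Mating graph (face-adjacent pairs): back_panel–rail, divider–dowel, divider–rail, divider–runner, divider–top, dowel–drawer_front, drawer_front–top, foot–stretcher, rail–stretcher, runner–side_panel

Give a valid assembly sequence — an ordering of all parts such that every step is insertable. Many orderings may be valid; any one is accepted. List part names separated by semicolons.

1. side_panel@(1, 0, 0) [-x clear] — {side_panel}
2. runner@(0, 0, 0) [-y clear] — {runner, side_panel}
3. divider@(0, 1, 0) [+x clear] — {divider, runner, side_panel}
4. dowel@(0, 1, -1) [+y clear] — {divider, dowel, runner, side_panel}
5. rail@(0, 2, 0) [-x clear] — {divider, dowel, rail, runner, side_panel}
6. back_panel@(0, 3, 0) [+x clear] — {back_panel, divider, dowel, rail, runner, side_panel}
7. drawer_front@(-1, 1, -1) [+z clear] — {back_panel, divider, dowel, drawer_front, rail, runner, side_panel}
8. top@(-1, 1, 0) [-y clear] — {back_panel, divider, dowel, drawer_front, rail, runner, side_panel, top}
9. stretcher@(1, 2, 0) [-z clear] — {back_panel, divider, dowel, drawer_front, rail, runner, side_panel, stretcher, top}
10. foot@(1, 2, 1) [-x clear] — {back_panel, divider, dowel, drawer_front, foot, rail, runner, side_panel, stretcher, top}

side_panel; runner; divider; dowel; rail; back_panel; drawer_front; top; stretcher; foot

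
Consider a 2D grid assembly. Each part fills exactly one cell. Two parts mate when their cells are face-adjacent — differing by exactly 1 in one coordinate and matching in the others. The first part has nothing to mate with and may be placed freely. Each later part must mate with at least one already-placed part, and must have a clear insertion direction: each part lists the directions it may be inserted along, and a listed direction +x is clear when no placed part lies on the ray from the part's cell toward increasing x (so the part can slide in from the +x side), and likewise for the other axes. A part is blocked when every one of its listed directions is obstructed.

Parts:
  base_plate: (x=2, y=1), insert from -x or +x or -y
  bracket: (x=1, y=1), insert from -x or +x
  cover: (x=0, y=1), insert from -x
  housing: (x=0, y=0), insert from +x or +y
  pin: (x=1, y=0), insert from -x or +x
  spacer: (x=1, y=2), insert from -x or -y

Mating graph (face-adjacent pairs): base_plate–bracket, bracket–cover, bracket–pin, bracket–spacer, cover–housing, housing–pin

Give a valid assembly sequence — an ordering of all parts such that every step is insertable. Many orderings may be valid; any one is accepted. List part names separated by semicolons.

1. pin@(1, 0) [-x clear] — {pin}
2. housing@(0, 0) [+y clear] — {housing, pin}
3. cover@(0, 1) [-x clear] — {cover, housing, pin}
4. bracket@(1, 1) [+x clear] — {bracket, cover, housing, pin}
5. spacer@(1, 2) [-x clear] — {bracket, cover, housing, pin, spacer}
6. base_plate@(2, 1) [+x clear] — {base_plate, bracket, cover, housing, pin, spacer}

pin; housing; cover; bracket; spacer; base_plate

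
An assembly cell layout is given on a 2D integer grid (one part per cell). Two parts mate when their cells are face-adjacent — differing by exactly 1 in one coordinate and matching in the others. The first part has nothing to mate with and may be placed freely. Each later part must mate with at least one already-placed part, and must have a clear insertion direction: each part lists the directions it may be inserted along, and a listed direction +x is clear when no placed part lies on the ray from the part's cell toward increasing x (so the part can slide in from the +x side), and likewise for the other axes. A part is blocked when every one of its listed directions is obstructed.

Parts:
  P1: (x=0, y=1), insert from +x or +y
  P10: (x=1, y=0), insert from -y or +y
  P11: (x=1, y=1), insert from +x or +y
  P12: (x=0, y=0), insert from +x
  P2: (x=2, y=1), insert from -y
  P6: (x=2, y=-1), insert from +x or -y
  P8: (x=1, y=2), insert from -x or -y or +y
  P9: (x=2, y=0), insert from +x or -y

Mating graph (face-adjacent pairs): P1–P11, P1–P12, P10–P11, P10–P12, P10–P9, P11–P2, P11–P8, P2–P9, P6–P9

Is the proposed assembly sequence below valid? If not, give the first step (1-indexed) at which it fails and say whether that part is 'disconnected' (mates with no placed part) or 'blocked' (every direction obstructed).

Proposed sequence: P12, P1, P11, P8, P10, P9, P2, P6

Invalid at step 7 (blocked)

1. P12@(0, 0) [+x clear] — {P12}
2. P1@(0, 1) [+x clear] — {P1, P12}
3. P11@(1, 1) [+x clear] — {P1, P11, P12}
4. P8@(1, 2) [-x clear] — {P1, P11, P12, P8}
5. P10@(1, 0) [-y clear] — {P1, P10, P11, P12, P8}
6. P9@(2, 0) [+x clear] — {P1, P10, P11, P12, P8, P9}
7. P2@(2, 1) — -y all obstructed ⇒ blocked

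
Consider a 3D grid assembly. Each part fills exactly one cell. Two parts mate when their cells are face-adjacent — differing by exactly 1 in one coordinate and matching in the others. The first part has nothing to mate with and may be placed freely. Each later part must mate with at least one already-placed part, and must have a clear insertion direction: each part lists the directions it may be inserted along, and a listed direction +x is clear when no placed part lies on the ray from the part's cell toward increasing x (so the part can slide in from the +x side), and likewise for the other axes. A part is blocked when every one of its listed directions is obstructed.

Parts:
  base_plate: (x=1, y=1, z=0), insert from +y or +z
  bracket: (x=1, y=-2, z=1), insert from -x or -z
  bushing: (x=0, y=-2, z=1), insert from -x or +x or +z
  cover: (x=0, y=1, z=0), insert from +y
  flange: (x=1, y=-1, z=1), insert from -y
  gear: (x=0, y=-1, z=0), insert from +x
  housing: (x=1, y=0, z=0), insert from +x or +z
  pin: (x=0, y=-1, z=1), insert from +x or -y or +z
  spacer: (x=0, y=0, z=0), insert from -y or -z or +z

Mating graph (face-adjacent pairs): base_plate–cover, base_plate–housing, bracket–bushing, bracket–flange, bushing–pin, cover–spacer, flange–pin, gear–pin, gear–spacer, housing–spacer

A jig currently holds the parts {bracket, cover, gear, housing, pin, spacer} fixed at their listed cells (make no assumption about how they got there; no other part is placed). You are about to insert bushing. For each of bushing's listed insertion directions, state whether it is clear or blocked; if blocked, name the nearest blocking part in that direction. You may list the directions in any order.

-x: ray from bushing(0, -2, 1) has no placed part ⇒ clear
+x: nearest on ray is bracket@(1, -2, 1) ⇒ blocked
+z: ray from bushing(0, -2, 1) has no placed part ⇒ clear

+x: blocked by bracket; +z: clear; -x: clear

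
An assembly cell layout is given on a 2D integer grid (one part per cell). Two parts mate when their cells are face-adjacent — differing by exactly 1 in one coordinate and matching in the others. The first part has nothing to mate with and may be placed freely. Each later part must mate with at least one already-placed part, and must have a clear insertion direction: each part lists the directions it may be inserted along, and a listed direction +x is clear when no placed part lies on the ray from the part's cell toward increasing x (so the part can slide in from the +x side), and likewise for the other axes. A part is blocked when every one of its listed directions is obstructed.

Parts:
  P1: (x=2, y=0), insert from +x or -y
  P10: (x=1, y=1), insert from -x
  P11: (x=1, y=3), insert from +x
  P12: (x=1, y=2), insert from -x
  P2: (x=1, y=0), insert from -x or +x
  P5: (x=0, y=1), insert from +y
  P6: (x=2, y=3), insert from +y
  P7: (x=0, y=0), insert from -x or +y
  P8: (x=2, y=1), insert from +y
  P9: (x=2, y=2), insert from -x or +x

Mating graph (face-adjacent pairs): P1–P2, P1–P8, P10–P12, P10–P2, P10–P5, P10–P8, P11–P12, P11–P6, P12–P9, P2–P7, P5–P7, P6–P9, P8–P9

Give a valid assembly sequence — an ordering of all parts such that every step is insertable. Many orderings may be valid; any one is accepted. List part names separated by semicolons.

P7; P2; P10; P8; P12; P5; P1; P11; P6; P9

1. P7@(0, 0) [-x clear] — {P7}
2. P2@(1, 0) [+x clear] — {P2, P7}
3. P10@(1, 1) [-x clear] — {P10, P2, P7}
4. P8@(2, 1) [+y clear] — {P10, P2, P7, P8}
5. P12@(1, 2) [-x clear] — {P10, P12, P2, P7, P8}
6. P5@(0, 1) [+y clear] — {P10, P12, P2, P5, P7, P8}
7. P1@(2, 0) [+x clear] — {P1, P10, P12, P2, P5, P7, P8}
8. P11@(1, 3) [+x clear] — {P1, P10, P11, P12, P2, P5, P7, P8}
9. P6@(2, 3) [+y clear] — {P1, P10, P11, P12, P2, P5, P6, P7, P8}
10. P9@(2, 2) [+x clear] — {P1, P10, P11, P12, P2, P5, P6, P7, P8, P9}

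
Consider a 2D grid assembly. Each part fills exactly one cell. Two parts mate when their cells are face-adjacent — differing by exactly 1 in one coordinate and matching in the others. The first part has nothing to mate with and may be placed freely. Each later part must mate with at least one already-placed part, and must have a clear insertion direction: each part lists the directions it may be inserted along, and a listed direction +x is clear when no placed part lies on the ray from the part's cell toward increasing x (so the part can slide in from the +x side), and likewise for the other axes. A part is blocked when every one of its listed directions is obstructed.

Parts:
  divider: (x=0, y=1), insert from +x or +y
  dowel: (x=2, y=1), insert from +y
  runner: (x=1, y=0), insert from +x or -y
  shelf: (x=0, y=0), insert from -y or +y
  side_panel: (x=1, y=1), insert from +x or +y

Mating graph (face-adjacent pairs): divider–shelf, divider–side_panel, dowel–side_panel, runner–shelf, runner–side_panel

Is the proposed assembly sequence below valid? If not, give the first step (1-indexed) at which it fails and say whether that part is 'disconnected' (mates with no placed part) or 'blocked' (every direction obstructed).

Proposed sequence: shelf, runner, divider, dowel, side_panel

1. shelf@(0, 0) [-y clear] — {shelf}
2. runner@(1, 0) [+x clear] — {runner, shelf}
3. divider@(0, 1) [+x clear] — {divider, runner, shelf}
4. dowel@(2, 1) — no placed neighbour ⇒ disconnected

Invalid at step 4 (disconnected)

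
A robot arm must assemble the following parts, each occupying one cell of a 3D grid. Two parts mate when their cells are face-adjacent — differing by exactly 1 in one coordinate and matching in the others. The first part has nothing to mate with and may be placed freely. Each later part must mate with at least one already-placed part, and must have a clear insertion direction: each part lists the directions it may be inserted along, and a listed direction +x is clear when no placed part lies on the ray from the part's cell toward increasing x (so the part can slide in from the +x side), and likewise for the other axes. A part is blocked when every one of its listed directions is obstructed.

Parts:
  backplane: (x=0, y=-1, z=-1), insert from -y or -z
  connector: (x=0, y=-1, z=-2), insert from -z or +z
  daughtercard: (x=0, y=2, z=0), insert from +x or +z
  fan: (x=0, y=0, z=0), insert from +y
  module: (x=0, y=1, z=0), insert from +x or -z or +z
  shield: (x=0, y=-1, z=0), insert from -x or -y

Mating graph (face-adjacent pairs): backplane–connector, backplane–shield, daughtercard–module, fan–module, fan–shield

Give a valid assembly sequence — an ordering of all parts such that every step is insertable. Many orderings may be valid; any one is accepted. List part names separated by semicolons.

1. shield@(0, -1, 0) [-x clear] — {shield}
2. backplane@(0, -1, -1) [-y clear] — {backplane, shield}
3. connector@(0, -1, -2) [-z clear] — {backplane, connector, shield}
4. fan@(0, 0, 0) [+y clear] — {backplane, connector, fan, shield}
5. module@(0, 1, 0) [+x clear] — {backplane, connector, fan, module, shield}
6. daughtercard@(0, 2, 0) [+x clear] — {backplane, connector, daughtercard, fan, module, shield}

shield; backplane; connector; fan; module; daughtercard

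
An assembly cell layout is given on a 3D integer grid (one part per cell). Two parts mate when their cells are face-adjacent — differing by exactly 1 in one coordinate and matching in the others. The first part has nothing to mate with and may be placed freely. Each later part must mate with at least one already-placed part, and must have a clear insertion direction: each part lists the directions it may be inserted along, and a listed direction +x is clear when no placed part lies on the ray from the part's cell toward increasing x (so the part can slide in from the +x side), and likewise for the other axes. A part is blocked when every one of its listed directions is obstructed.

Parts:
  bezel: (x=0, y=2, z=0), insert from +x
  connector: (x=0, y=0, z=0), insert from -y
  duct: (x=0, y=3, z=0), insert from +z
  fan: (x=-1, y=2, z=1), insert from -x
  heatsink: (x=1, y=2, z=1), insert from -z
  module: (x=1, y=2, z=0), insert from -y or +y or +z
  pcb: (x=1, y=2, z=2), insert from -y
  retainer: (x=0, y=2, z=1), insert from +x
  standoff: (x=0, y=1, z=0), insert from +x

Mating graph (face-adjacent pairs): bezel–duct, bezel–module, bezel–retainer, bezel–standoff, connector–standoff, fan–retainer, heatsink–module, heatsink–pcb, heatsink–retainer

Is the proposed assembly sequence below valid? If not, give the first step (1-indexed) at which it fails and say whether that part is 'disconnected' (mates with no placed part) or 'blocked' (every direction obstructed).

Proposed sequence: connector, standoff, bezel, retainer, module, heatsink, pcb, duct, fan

Invalid at step 6 (blocked)

1. connector@(0, 0, 0) [-y clear] — {connector}
2. standoff@(0, 1, 0) [+x clear] — {connector, standoff}
3. bezel@(0, 2, 0) [+x clear] — {bezel, connector, standoff}
4. retainer@(0, 2, 1) [+x clear] — {bezel, connector, retainer, standoff}
5. module@(1, 2, 0) [-y clear] — {bezel, connector, module, retainer, standoff}
6. heatsink@(1, 2, 1) — -z all obstructed ⇒ blocked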